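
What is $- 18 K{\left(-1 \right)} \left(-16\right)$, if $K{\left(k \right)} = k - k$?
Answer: $0$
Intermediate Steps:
$K{\left(k \right)} = 0$
$- 18 K{\left(-1 \right)} \left(-16\right) = \left(-18\right) 0 \left(-16\right) = 0 \left(-16\right) = 0$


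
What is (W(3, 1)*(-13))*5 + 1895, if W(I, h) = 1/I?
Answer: 5620/3 ≈ 1873.3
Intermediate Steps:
(W(3, 1)*(-13))*5 + 1895 = (-13/3)*5 + 1895 = ((⅓)*(-13))*5 + 1895 = -13/3*5 + 1895 = -65/3 + 1895 = 5620/3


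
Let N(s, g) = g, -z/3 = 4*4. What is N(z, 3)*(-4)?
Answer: -12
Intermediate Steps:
z = -48 (z = -12*4 = -3*16 = -48)
N(z, 3)*(-4) = 3*(-4) = -12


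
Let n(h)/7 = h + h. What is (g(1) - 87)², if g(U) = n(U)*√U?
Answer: 5329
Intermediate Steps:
n(h) = 14*h (n(h) = 7*(h + h) = 7*(2*h) = 14*h)
g(U) = 14*U^(3/2) (g(U) = (14*U)*√U = 14*U^(3/2))
(g(1) - 87)² = (14*1^(3/2) - 87)² = (14*1 - 87)² = (14 - 87)² = (-73)² = 5329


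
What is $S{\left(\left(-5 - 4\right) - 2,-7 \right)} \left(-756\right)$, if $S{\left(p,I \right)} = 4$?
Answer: $-3024$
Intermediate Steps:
$S{\left(\left(-5 - 4\right) - 2,-7 \right)} \left(-756\right) = 4 \left(-756\right) = -3024$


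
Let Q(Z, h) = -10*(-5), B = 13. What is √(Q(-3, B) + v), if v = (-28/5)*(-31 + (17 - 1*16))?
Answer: √218 ≈ 14.765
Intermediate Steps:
Q(Z, h) = 50
v = 168 (v = (-28*⅕)*(-31 + (17 - 16)) = -28*(-31 + 1)/5 = -28/5*(-30) = 168)
√(Q(-3, B) + v) = √(50 + 168) = √218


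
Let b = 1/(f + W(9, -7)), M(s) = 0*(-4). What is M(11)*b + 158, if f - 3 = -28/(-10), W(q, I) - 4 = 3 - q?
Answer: 158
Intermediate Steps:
W(q, I) = 7 - q (W(q, I) = 4 + (3 - q) = 7 - q)
f = 29/5 (f = 3 - 28/(-10) = 3 - 28*(-1/10) = 3 + 14/5 = 29/5 ≈ 5.8000)
M(s) = 0
b = 5/19 (b = 1/(29/5 + (7 - 1*9)) = 1/(29/5 + (7 - 9)) = 1/(29/5 - 2) = 1/(19/5) = 5/19 ≈ 0.26316)
M(11)*b + 158 = 0*(5/19) + 158 = 0 + 158 = 158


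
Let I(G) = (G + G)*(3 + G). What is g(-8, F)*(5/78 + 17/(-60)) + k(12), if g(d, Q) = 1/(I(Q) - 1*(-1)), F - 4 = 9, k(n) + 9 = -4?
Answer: -469839/36140 ≈ -13.001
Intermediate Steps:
I(G) = 2*G*(3 + G) (I(G) = (2*G)*(3 + G) = 2*G*(3 + G))
k(n) = -13 (k(n) = -9 - 4 = -13)
F = 13 (F = 4 + 9 = 13)
g(d, Q) = 1/(1 + 2*Q*(3 + Q)) (g(d, Q) = 1/(2*Q*(3 + Q) - 1*(-1)) = 1/(2*Q*(3 + Q) + 1) = 1/(1 + 2*Q*(3 + Q)))
g(-8, F)*(5/78 + 17/(-60)) + k(12) = (5/78 + 17/(-60))/(1 + 2*13*(3 + 13)) - 13 = (5*(1/78) + 17*(-1/60))/(1 + 2*13*16) - 13 = (5/78 - 17/60)/(1 + 416) - 13 = -57/260/417 - 13 = (1/417)*(-57/260) - 13 = -19/36140 - 13 = -469839/36140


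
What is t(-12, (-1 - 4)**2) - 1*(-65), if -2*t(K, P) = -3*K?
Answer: 47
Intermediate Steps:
t(K, P) = 3*K/2 (t(K, P) = -(-3)*K/2 = 3*K/2)
t(-12, (-1 - 4)**2) - 1*(-65) = (3/2)*(-12) - 1*(-65) = -18 + 65 = 47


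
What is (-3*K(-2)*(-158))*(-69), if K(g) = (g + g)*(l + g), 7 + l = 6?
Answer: -392472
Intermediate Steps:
l = -1 (l = -7 + 6 = -1)
K(g) = 2*g*(-1 + g) (K(g) = (g + g)*(-1 + g) = (2*g)*(-1 + g) = 2*g*(-1 + g))
(-3*K(-2)*(-158))*(-69) = (-6*(-2)*(-1 - 2)*(-158))*(-69) = (-6*(-2)*(-3)*(-158))*(-69) = (-3*12*(-158))*(-69) = -36*(-158)*(-69) = 5688*(-69) = -392472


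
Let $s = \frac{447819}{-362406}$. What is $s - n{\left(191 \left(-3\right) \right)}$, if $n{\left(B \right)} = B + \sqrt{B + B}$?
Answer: $\frac{69070273}{120802} - i \sqrt{1146} \approx 571.76 - 33.853 i$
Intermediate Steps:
$n{\left(B \right)} = B + \sqrt{2} \sqrt{B}$ ($n{\left(B \right)} = B + \sqrt{2 B} = B + \sqrt{2} \sqrt{B}$)
$s = - \frac{149273}{120802}$ ($s = 447819 \left(- \frac{1}{362406}\right) = - \frac{149273}{120802} \approx -1.2357$)
$s - n{\left(191 \left(-3\right) \right)} = - \frac{149273}{120802} - \left(191 \left(-3\right) + \sqrt{2} \sqrt{191 \left(-3\right)}\right) = - \frac{149273}{120802} - \left(-573 + \sqrt{2} \sqrt{-573}\right) = - \frac{149273}{120802} - \left(-573 + \sqrt{2} i \sqrt{573}\right) = - \frac{149273}{120802} - \left(-573 + i \sqrt{1146}\right) = - \frac{149273}{120802} + \left(573 - i \sqrt{1146}\right) = \frac{69070273}{120802} - i \sqrt{1146}$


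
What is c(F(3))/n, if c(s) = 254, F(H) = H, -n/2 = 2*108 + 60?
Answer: -127/276 ≈ -0.46014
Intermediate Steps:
n = -552 (n = -2*(2*108 + 60) = -2*(216 + 60) = -2*276 = -552)
c(F(3))/n = 254/(-552) = 254*(-1/552) = -127/276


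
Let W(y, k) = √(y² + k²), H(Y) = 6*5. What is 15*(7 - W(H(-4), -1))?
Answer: 105 - 15*√901 ≈ -345.25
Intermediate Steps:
H(Y) = 30
W(y, k) = √(k² + y²)
15*(7 - W(H(-4), -1)) = 15*(7 - √((-1)² + 30²)) = 15*(7 - √(1 + 900)) = 15*(7 - √901) = 105 - 15*√901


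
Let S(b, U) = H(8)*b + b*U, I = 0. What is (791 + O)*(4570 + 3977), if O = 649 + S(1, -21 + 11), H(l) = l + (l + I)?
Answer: 12358962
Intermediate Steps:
H(l) = 2*l (H(l) = l + (l + 0) = l + l = 2*l)
S(b, U) = 16*b + U*b (S(b, U) = (2*8)*b + b*U = 16*b + U*b)
O = 655 (O = 649 + 1*(16 + (-21 + 11)) = 649 + 1*(16 - 10) = 649 + 1*6 = 649 + 6 = 655)
(791 + O)*(4570 + 3977) = (791 + 655)*(4570 + 3977) = 1446*8547 = 12358962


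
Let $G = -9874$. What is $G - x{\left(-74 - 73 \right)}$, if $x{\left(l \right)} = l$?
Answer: $-9727$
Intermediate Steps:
$G - x{\left(-74 - 73 \right)} = -9874 - \left(-74 - 73\right) = -9874 - -147 = -9874 + 147 = -9727$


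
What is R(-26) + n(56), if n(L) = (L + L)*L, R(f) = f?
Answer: 6246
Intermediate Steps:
n(L) = 2*L² (n(L) = (2*L)*L = 2*L²)
R(-26) + n(56) = -26 + 2*56² = -26 + 2*3136 = -26 + 6272 = 6246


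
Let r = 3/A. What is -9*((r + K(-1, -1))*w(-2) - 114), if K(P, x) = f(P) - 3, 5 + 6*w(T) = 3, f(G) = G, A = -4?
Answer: 4047/4 ≈ 1011.8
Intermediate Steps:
w(T) = -⅓ (w(T) = -⅚ + (⅙)*3 = -⅚ + ½ = -⅓)
K(P, x) = -3 + P (K(P, x) = P - 3 = -3 + P)
r = -¾ (r = 3/(-4) = 3*(-¼) = -¾ ≈ -0.75000)
-9*((r + K(-1, -1))*w(-2) - 114) = -9*((-¾ + (-3 - 1))*(-⅓) - 114) = -9*((-¾ - 4)*(-⅓) - 114) = -9*(-19/4*(-⅓) - 114) = -9*(19/12 - 114) = -9*(-1349/12) = 4047/4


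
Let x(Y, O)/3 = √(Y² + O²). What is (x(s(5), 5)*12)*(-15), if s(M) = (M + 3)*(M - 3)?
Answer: -540*√281 ≈ -9052.0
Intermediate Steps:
s(M) = (-3 + M)*(3 + M) (s(M) = (3 + M)*(-3 + M) = (-3 + M)*(3 + M))
x(Y, O) = 3*√(O² + Y²) (x(Y, O) = 3*√(Y² + O²) = 3*√(O² + Y²))
(x(s(5), 5)*12)*(-15) = ((3*√(5² + (-9 + 5²)²))*12)*(-15) = ((3*√(25 + (-9 + 25)²))*12)*(-15) = ((3*√(25 + 16²))*12)*(-15) = ((3*√(25 + 256))*12)*(-15) = ((3*√281)*12)*(-15) = (36*√281)*(-15) = -540*√281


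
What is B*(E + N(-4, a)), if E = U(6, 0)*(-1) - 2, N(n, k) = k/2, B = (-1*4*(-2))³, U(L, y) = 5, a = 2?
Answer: -3072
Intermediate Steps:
B = 512 (B = (-4*(-2))³ = 8³ = 512)
N(n, k) = k/2 (N(n, k) = k*(½) = k/2)
E = -7 (E = 5*(-1) - 2 = -5 - 2 = -7)
B*(E + N(-4, a)) = 512*(-7 + (½)*2) = 512*(-7 + 1) = 512*(-6) = -3072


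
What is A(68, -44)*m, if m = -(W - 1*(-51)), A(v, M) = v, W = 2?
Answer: -3604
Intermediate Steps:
m = -53 (m = -(2 - 1*(-51)) = -(2 + 51) = -1*53 = -53)
A(68, -44)*m = 68*(-53) = -3604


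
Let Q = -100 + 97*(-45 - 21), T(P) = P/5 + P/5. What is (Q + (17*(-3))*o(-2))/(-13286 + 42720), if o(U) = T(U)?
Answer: -16153/73585 ≈ -0.21951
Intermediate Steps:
T(P) = 2*P/5 (T(P) = P*(⅕) + P*(⅕) = P/5 + P/5 = 2*P/5)
o(U) = 2*U/5
Q = -6502 (Q = -100 + 97*(-66) = -100 - 6402 = -6502)
(Q + (17*(-3))*o(-2))/(-13286 + 42720) = (-6502 + (17*(-3))*((⅖)*(-2)))/(-13286 + 42720) = (-6502 - 51*(-⅘))/29434 = (-6502 + 204/5)*(1/29434) = -32306/5*1/29434 = -16153/73585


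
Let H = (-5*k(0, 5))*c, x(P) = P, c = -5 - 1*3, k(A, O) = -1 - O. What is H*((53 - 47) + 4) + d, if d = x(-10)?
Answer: -2410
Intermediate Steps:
c = -8 (c = -5 - 3 = -8)
d = -10
H = -240 (H = -5*(-1 - 1*5)*(-8) = -5*(-1 - 5)*(-8) = -5*(-6)*(-8) = 30*(-8) = -240)
H*((53 - 47) + 4) + d = -240*((53 - 47) + 4) - 10 = -240*(6 + 4) - 10 = -240*10 - 10 = -2400 - 10 = -2410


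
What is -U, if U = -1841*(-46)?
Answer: -84686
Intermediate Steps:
U = 84686
-U = -1*84686 = -84686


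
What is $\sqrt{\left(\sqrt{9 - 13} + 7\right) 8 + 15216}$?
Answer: $2 \sqrt{3818 + 4 i} \approx 123.58 + 0.064735 i$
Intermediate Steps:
$\sqrt{\left(\sqrt{9 - 13} + 7\right) 8 + 15216} = \sqrt{\left(\sqrt{-4} + 7\right) 8 + 15216} = \sqrt{\left(2 i + 7\right) 8 + 15216} = \sqrt{\left(7 + 2 i\right) 8 + 15216} = \sqrt{\left(56 + 16 i\right) + 15216} = \sqrt{15272 + 16 i}$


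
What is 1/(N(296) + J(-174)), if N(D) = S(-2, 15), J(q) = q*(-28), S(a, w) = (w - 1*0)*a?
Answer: 1/4842 ≈ 0.00020653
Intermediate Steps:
S(a, w) = a*w (S(a, w) = (w + 0)*a = w*a = a*w)
J(q) = -28*q
N(D) = -30 (N(D) = -2*15 = -30)
1/(N(296) + J(-174)) = 1/(-30 - 28*(-174)) = 1/(-30 + 4872) = 1/4842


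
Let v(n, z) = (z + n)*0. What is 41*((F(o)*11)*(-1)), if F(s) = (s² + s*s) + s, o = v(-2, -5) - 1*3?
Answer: -6765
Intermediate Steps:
v(n, z) = 0 (v(n, z) = (n + z)*0 = 0)
o = -3 (o = 0 - 1*3 = 0 - 3 = -3)
F(s) = s + 2*s² (F(s) = (s² + s²) + s = 2*s² + s = s + 2*s²)
41*((F(o)*11)*(-1)) = 41*((-3*(1 + 2*(-3))*11)*(-1)) = 41*((-3*(1 - 6)*11)*(-1)) = 41*((-3*(-5)*11)*(-1)) = 41*((15*11)*(-1)) = 41*(165*(-1)) = 41*(-165) = -6765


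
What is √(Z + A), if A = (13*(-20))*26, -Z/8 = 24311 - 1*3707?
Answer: 2*I*√42898 ≈ 414.24*I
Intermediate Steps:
Z = -164832 (Z = -8*(24311 - 1*3707) = -8*(24311 - 3707) = -8*20604 = -164832)
A = -6760 (A = -260*26 = -6760)
√(Z + A) = √(-164832 - 6760) = √(-171592) = 2*I*√42898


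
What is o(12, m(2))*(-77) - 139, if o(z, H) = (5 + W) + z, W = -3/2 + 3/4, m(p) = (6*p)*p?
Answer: -5561/4 ≈ -1390.3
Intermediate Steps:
m(p) = 6*p²
W = -¾ (W = -3*½ + 3*(¼) = -3/2 + ¾ = -¾ ≈ -0.75000)
o(z, H) = 17/4 + z (o(z, H) = (5 - ¾) + z = 17/4 + z)
o(12, m(2))*(-77) - 139 = (17/4 + 12)*(-77) - 139 = (65/4)*(-77) - 139 = -5005/4 - 139 = -5561/4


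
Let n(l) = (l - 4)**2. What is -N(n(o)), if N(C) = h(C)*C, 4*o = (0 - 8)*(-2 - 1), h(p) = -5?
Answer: 20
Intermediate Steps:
o = 6 (o = ((0 - 8)*(-2 - 1))/4 = (-8*(-3))/4 = (1/4)*24 = 6)
n(l) = (-4 + l)**2
N(C) = -5*C
-N(n(o)) = -(-5)*(-4 + 6)**2 = -(-5)*2**2 = -(-5)*4 = -1*(-20) = 20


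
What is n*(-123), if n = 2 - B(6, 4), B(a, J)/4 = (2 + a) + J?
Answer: 5658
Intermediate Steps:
B(a, J) = 8 + 4*J + 4*a (B(a, J) = 4*((2 + a) + J) = 4*(2 + J + a) = 8 + 4*J + 4*a)
n = -46 (n = 2 - (8 + 4*4 + 4*6) = 2 - (8 + 16 + 24) = 2 - 1*48 = 2 - 48 = -46)
n*(-123) = -46*(-123) = 5658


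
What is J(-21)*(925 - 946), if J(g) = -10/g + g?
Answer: 431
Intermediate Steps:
J(g) = g - 10/g
J(-21)*(925 - 946) = (-21 - 10/(-21))*(925 - 946) = (-21 - 10*(-1/21))*(-21) = (-21 + 10/21)*(-21) = -431/21*(-21) = 431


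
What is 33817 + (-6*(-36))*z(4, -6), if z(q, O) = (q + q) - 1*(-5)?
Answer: 36625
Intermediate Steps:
z(q, O) = 5 + 2*q (z(q, O) = 2*q + 5 = 5 + 2*q)
33817 + (-6*(-36))*z(4, -6) = 33817 + (-6*(-36))*(5 + 2*4) = 33817 + 216*(5 + 8) = 33817 + 216*13 = 33817 + 2808 = 36625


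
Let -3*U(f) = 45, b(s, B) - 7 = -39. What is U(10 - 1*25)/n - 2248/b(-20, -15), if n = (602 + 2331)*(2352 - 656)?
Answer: 349449337/4974368 ≈ 70.250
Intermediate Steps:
b(s, B) = -32 (b(s, B) = 7 - 39 = -32)
U(f) = -15 (U(f) = -⅓*45 = -15)
n = 4974368 (n = 2933*1696 = 4974368)
U(10 - 1*25)/n - 2248/b(-20, -15) = -15/4974368 - 2248/(-32) = -15*1/4974368 - 2248*(-1/32) = -15/4974368 + 281/4 = 349449337/4974368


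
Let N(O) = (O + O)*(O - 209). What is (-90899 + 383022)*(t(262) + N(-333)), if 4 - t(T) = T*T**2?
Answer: -5148303305496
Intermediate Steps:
t(T) = 4 - T**3 (t(T) = 4 - T*T**2 = 4 - T**3)
N(O) = 2*O*(-209 + O) (N(O) = (2*O)*(-209 + O) = 2*O*(-209 + O))
(-90899 + 383022)*(t(262) + N(-333)) = (-90899 + 383022)*((4 - 1*262**3) + 2*(-333)*(-209 - 333)) = 292123*((4 - 1*17984728) + 2*(-333)*(-542)) = 292123*((4 - 17984728) + 360972) = 292123*(-17984724 + 360972) = 292123*(-17623752) = -5148303305496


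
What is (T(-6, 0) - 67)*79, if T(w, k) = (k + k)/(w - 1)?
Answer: -5293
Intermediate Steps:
T(w, k) = 2*k/(-1 + w) (T(w, k) = (2*k)/(-1 + w) = 2*k/(-1 + w))
(T(-6, 0) - 67)*79 = (2*0/(-1 - 6) - 67)*79 = (2*0/(-7) - 67)*79 = (2*0*(-⅐) - 67)*79 = (0 - 67)*79 = -67*79 = -5293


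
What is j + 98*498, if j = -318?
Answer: 48486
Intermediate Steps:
j + 98*498 = -318 + 98*498 = -318 + 48804 = 48486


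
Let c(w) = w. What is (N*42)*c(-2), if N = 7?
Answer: -588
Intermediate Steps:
(N*42)*c(-2) = (7*42)*(-2) = 294*(-2) = -588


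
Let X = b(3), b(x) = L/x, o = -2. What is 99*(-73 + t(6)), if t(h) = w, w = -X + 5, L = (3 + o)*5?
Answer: -6897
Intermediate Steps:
L = 5 (L = (3 - 2)*5 = 1*5 = 5)
b(x) = 5/x
X = 5/3 ≈ 1.6667
w = 10/3 (w = -1*5/3 + 5 = -5/3 + 5 = 10/3 ≈ 3.3333)
t(h) = 10/3
99*(-73 + t(6)) = 99*(-73 + 10/3) = 99*(-209/3) = -6897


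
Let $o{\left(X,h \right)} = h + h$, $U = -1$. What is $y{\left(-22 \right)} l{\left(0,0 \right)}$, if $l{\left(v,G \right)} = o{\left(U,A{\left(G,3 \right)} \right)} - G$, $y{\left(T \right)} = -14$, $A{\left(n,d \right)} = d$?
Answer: $-84$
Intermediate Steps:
$o{\left(X,h \right)} = 2 h$
$l{\left(v,G \right)} = 6 - G$ ($l{\left(v,G \right)} = 2 \cdot 3 - G = 6 - G$)
$y{\left(-22 \right)} l{\left(0,0 \right)} = - 14 \left(6 - 0\right) = - 14 \left(6 + 0\right) = \left(-14\right) 6 = -84$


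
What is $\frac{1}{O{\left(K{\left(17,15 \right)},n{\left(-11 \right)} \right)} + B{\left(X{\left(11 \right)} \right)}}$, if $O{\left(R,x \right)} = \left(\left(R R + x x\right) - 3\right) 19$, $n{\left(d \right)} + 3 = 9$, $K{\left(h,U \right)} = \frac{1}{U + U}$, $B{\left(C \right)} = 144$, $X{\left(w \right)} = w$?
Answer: $\frac{900}{693919} \approx 0.001297$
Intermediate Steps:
$K{\left(h,U \right)} = \frac{1}{2 U}$
$n{\left(d \right)} = 6$ ($n{\left(d \right)} = -3 + 9 = 6$)
$O{\left(R,x \right)} = -57 + 19 R^{2} + 19 x^{2}$ ($O{\left(R,x \right)} = \left(\left(R^{2} + x^{2}\right) - 3\right) 19 = \left(-3 + R^{2} + x^{2}\right) 19 = -57 + 19 R^{2} + 19 x^{2}$)
$\frac{1}{O{\left(K{\left(17,15 \right)},n{\left(-11 \right)} \right)} + B{\left(X{\left(11 \right)} \right)}} = \frac{1}{\left(-57 + 19 \left(\frac{1}{2 \cdot 15}\right)^{2} + 19 \cdot 6^{2}\right) + 144} = \frac{1}{\left(-57 + 19 \left(\frac{1}{2} \cdot \frac{1}{15}\right)^{2} + 19 \cdot 36\right) + 144} = \frac{1}{\left(-57 + \frac{19}{900} + 684\right) + 144} = \frac{1}{\frac{564319}{900} + 144} = \frac{1}{\frac{693919}{900}} = \frac{900}{693919}$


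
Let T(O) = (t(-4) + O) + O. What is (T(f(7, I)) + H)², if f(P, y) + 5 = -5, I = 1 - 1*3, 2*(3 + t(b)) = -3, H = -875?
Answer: 3236401/4 ≈ 8.0910e+5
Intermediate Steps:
t(b) = -9/2 (t(b) = -3 + (½)*(-3) = -3 - 3/2 = -9/2)
I = -2 (I = 1 - 3 = -2)
f(P, y) = -10 (f(P, y) = -5 - 5 = -10)
T(O) = -9/2 + 2*O (T(O) = (-9/2 + O) + O = -9/2 + 2*O)
(T(f(7, I)) + H)² = ((-9/2 + 2*(-10)) - 875)² = ((-9/2 - 20) - 875)² = (-49/2 - 875)² = (-1799/2)² = 3236401/4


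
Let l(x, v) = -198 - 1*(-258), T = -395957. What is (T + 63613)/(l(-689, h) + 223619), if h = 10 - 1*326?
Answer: -332344/223679 ≈ -1.4858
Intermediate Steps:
h = -316 (h = 10 - 326 = -316)
l(x, v) = 60 (l(x, v) = -198 + 258 = 60)
(T + 63613)/(l(-689, h) + 223619) = (-395957 + 63613)/(60 + 223619) = -332344/223679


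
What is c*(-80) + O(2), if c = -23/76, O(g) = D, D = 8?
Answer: 612/19 ≈ 32.211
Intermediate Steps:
O(g) = 8
c = -23/76 (c = -23*1/76 = -23/76 ≈ -0.30263)
c*(-80) + O(2) = -23/76*(-80) + 8 = 460/19 + 8 = 612/19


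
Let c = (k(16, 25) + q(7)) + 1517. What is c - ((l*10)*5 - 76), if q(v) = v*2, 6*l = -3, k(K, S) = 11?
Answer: 1643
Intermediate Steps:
l = -½ (l = (⅙)*(-3) = -½ ≈ -0.50000)
q(v) = 2*v
c = 1542 (c = (11 + 2*7) + 1517 = (11 + 14) + 1517 = 25 + 1517 = 1542)
c - ((l*10)*5 - 76) = 1542 - (-½*10*5 - 76) = 1542 - (-5*5 - 76) = 1542 - (-25 - 76) = 1542 - 1*(-101) = 1542 + 101 = 1643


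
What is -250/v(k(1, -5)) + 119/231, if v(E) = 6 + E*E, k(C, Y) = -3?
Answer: -533/33 ≈ -16.152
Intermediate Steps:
v(E) = 6 + E**2
-250/v(k(1, -5)) + 119/231 = -250/(6 + (-3)**2) + 119/231 = -250/(6 + 9) + 119*(1/231) = -250/15 + 17/33 = -250*1/15 + 17/33 = -50/3 + 17/33 = -533/33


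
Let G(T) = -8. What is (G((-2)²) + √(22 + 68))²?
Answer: 154 - 48*√10 ≈ 2.2107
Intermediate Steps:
(G((-2)²) + √(22 + 68))² = (-8 + √(22 + 68))² = (-8 + √90)² = (-8 + 3*√10)²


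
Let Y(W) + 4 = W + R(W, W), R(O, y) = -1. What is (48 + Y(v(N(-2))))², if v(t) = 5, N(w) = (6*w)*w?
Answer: 2304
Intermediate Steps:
N(w) = 6*w²
Y(W) = -5 + W (Y(W) = -4 + (W - 1) = -4 + (-1 + W) = -5 + W)
(48 + Y(v(N(-2))))² = (48 + (-5 + 5))² = (48 + 0)² = 48² = 2304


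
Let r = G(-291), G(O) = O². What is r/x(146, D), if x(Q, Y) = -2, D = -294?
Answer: -84681/2 ≈ -42341.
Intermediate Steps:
r = 84681 (r = (-291)² = 84681)
r/x(146, D) = 84681/(-2) = 84681*(-½) = -84681/2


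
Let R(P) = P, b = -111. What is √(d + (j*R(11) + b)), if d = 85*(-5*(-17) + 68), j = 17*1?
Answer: √13081 ≈ 114.37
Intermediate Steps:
j = 17
d = 13005 (d = 85*(85 + 68) = 85*153 = 13005)
√(d + (j*R(11) + b)) = √(13005 + (17*11 - 111)) = √(13005 + (187 - 111)) = √(13005 + 76) = √13081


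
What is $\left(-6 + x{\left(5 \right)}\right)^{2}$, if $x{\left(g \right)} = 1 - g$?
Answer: $100$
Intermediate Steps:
$\left(-6 + x{\left(5 \right)}\right)^{2} = \left(-6 + \left(1 - 5\right)\right)^{2} = \left(-6 - 4\right)^{2} = \left(-10\right)^{2} = 100$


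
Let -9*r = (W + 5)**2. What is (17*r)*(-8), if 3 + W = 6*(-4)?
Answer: 65824/9 ≈ 7313.8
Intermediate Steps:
W = -27 (W = -3 + 6*(-4) = -3 - 24 = -27)
r = -484/9 (r = -(-27 + 5)**2/9 = -1/9*(-22)**2 = -1/9*484 = -484/9 ≈ -53.778)
(17*r)*(-8) = (17*(-484/9))*(-8) = -8228/9*(-8) = 65824/9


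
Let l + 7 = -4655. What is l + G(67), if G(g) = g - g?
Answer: -4662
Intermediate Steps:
l = -4662 (l = -7 - 4655 = -4662)
G(g) = 0
l + G(67) = -4662 + 0 = -4662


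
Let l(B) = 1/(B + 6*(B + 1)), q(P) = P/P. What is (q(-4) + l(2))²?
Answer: 441/400 ≈ 1.1025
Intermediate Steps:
q(P) = 1
l(B) = 1/(6 + 7*B) (l(B) = 1/(B + 6*(1 + B)) = 1/(B + (6 + 6*B)) = 1/(6 + 7*B))
(q(-4) + l(2))² = (1 + 1/(6 + 7*2))² = (1 + 1/(6 + 14))² = (1 + 1/20)² = (21/20)² = 441/400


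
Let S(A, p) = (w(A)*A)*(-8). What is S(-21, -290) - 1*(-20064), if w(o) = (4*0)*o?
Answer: 20064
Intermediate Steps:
w(o) = 0 (w(o) = 0*o = 0)
S(A, p) = 0 (S(A, p) = (0*A)*(-8) = 0*(-8) = 0)
S(-21, -290) - 1*(-20064) = 0 - 1*(-20064) = 0 + 20064 = 20064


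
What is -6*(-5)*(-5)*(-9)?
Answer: 1350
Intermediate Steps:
-6*(-5)*(-5)*(-9) = -(-30)*(-5)*(-9) = -1*150*(-9) = -150*(-9) = 1350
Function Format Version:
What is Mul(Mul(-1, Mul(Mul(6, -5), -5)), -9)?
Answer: 1350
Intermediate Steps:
Mul(Mul(-1, Mul(Mul(6, -5), -5)), -9) = Mul(Mul(-1, Mul(-30, -5)), -9) = Mul(Mul(-1, 150), -9) = Mul(-150, -9) = 1350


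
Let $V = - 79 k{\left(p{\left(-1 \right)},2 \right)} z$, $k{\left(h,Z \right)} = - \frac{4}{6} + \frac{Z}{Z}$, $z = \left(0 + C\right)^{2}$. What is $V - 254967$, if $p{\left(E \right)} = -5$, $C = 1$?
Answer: $- \frac{764980}{3} \approx -2.5499 \cdot 10^{5}$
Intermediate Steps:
$z = 1$ ($z = \left(0 + 1\right)^{2} = 1^{2} = 1$)
$k{\left(h,Z \right)} = \frac{1}{3}$ ($k{\left(h,Z \right)} = \left(-4\right) \frac{1}{6} + 1 = - \frac{2}{3} + 1 = \frac{1}{3}$)
$V = - \frac{79}{3}$ ($V = \left(-79\right) \frac{1}{3} \cdot 1 = \left(- \frac{79}{3}\right) 1 = - \frac{79}{3} \approx -26.333$)
$V - 254967 = - \frac{79}{3} - 254967 = - \frac{764980}{3}$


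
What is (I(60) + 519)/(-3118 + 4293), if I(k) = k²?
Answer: 4119/1175 ≈ 3.5055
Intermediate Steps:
(I(60) + 519)/(-3118 + 4293) = (60² + 519)/(-3118 + 4293) = (3600 + 519)/1175 = 4119*(1/1175) = 4119/1175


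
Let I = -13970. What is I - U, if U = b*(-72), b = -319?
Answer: -36938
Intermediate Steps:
U = 22968 (U = -319*(-72) = 22968)
I - U = -13970 - 1*22968 = -13970 - 22968 = -36938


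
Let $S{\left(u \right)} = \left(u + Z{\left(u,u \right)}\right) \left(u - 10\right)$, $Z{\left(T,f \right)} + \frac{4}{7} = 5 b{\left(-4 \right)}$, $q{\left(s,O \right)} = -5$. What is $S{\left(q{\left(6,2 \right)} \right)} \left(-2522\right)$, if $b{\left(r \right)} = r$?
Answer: $- \frac{6771570}{7} \approx -9.6737 \cdot 10^{5}$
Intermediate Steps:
$Z{\left(T,f \right)} = - \frac{144}{7}$ ($Z{\left(T,f \right)} = - \frac{4}{7} + 5 \left(-4\right) = - \frac{4}{7} - 20 = - \frac{144}{7}$)
$S{\left(u \right)} = \left(-10 + u\right) \left(- \frac{144}{7} + u\right)$ ($S{\left(u \right)} = \left(u - \frac{144}{7}\right) \left(u - 10\right) = \left(- \frac{144}{7} + u\right) \left(-10 + u\right) = \left(-10 + u\right) \left(- \frac{144}{7} + u\right)$)
$S{\left(q{\left(6,2 \right)} \right)} \left(-2522\right) = \left(\frac{1440}{7} + \left(-5\right)^{2} - - \frac{1070}{7}\right) \left(-2522\right) = \left(\frac{1440}{7} + 25 + \frac{1070}{7}\right) \left(-2522\right) = \frac{2685}{7} \left(-2522\right) = - \frac{6771570}{7}$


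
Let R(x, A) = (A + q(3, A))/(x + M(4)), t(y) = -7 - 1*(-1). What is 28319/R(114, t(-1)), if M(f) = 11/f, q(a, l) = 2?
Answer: -13224973/16 ≈ -8.2656e+5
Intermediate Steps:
t(y) = -6 (t(y) = -7 + 1 = -6)
R(x, A) = (2 + A)/(11/4 + x) (R(x, A) = (A + 2)/(x + 11/4) = (2 + A)/(x + 11*(1/4)) = (2 + A)/(x + 11/4) = (2 + A)/(11/4 + x))
28319/R(114, t(-1)) = 28319/((4*(2 - 6)/(11 + 4*114))) = 28319/((4*(-4)/(11 + 456))) = 28319/((4*(-4)/467)) = 28319/((4*(1/467)*(-4))) = 28319/(-16/467) = 28319*(-467/16) = -13224973/16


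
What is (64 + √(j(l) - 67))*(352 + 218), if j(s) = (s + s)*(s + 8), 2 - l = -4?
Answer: 36480 + 570*√101 ≈ 42208.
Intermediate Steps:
l = 6 (l = 2 - 1*(-4) = 2 + 4 = 6)
j(s) = 2*s*(8 + s) (j(s) = (2*s)*(8 + s) = 2*s*(8 + s))
(64 + √(j(l) - 67))*(352 + 218) = (64 + √(2*6*(8 + 6) - 67))*(352 + 218) = (64 + √(2*6*14 - 67))*570 = (64 + √(168 - 67))*570 = (64 + √101)*570 = 36480 + 570*√101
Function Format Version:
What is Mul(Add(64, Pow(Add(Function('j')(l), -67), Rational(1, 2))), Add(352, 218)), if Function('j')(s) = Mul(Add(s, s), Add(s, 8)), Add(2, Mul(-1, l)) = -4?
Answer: Add(36480, Mul(570, Pow(101, Rational(1, 2)))) ≈ 42208.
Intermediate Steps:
l = 6 (l = Add(2, Mul(-1, -4)) = Add(2, 4) = 6)
Function('j')(s) = Mul(2, s, Add(8, s)) (Function('j')(s) = Mul(Mul(2, s), Add(8, s)) = Mul(2, s, Add(8, s)))
Mul(Add(64, Pow(Add(Function('j')(l), -67), Rational(1, 2))), Add(352, 218)) = Mul(Add(64, Pow(Add(Mul(2, 6, Add(8, 6)), -67), Rational(1, 2))), Add(352, 218)) = Mul(Add(64, Pow(Add(Mul(2, 6, 14), -67), Rational(1, 2))), 570) = Mul(Add(64, Pow(Add(168, -67), Rational(1, 2))), 570) = Mul(Add(64, Pow(101, Rational(1, 2))), 570) = Add(36480, Mul(570, Pow(101, Rational(1, 2))))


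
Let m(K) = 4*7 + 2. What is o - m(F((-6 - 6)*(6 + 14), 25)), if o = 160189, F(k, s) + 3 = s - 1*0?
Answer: 160159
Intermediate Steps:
F(k, s) = -3 + s (F(k, s) = -3 + (s - 1*0) = -3 + (s + 0) = -3 + s)
m(K) = 30 (m(K) = 28 + 2 = 30)
o - m(F((-6 - 6)*(6 + 14), 25)) = 160189 - 1*30 = 160189 - 30 = 160159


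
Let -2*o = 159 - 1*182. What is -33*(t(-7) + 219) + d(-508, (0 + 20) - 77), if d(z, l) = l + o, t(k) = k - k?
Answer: -14545/2 ≈ -7272.5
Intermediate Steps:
t(k) = 0
o = 23/2 (o = -(159 - 1*182)/2 = -(159 - 182)/2 = -½*(-23) = 23/2 ≈ 11.500)
d(z, l) = 23/2 + l (d(z, l) = l + 23/2 = 23/2 + l)
-33*(t(-7) + 219) + d(-508, (0 + 20) - 77) = -33*(0 + 219) + (23/2 + ((0 + 20) - 77)) = -33*219 + (23/2 + (20 - 77)) = -7227 + (23/2 - 57) = -7227 - 91/2 = -14545/2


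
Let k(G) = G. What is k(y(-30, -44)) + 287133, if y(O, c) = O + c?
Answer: 287059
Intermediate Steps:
k(y(-30, -44)) + 287133 = (-30 - 44) + 287133 = -74 + 287133 = 287059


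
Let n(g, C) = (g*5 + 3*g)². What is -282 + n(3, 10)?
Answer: 294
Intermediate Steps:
n(g, C) = 64*g² (n(g, C) = (5*g + 3*g)² = (8*g)² = 64*g²)
-282 + n(3, 10) = -282 + 64*3² = -282 + 64*9 = -282 + 576 = 294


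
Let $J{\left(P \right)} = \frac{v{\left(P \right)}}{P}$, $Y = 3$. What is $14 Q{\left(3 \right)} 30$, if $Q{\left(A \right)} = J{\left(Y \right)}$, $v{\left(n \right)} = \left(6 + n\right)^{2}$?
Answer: $11340$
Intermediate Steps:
$J{\left(P \right)} = \frac{\left(6 + P\right)^{2}}{P}$
$Q{\left(A \right)} = 27$ ($Q{\left(A \right)} = \frac{\left(6 + 3\right)^{2}}{3} = \frac{9^{2}}{3} = \frac{1}{3} \cdot 81 = 27$)
$14 Q{\left(3 \right)} 30 = 14 \cdot 27 \cdot 30 = 378 \cdot 30 = 11340$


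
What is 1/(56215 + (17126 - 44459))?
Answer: 1/28882 ≈ 3.4624e-5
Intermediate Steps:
1/(56215 + (17126 - 44459)) = 1/(56215 - 27333) = 1/28882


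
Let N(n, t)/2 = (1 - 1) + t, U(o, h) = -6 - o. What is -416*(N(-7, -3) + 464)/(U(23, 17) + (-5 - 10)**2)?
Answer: -47632/49 ≈ -972.08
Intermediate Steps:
N(n, t) = 2*t (N(n, t) = 2*((1 - 1) + t) = 2*(0 + t) = 2*t)
-416*(N(-7, -3) + 464)/(U(23, 17) + (-5 - 10)**2) = -416*(2*(-3) + 464)/((-6 - 1*23) + (-5 - 10)**2) = -416*(-6 + 464)/((-6 - 23) + (-15)**2) = -190528/(-29 + 225) = -190528/196 = -416*229/98 = -47632/49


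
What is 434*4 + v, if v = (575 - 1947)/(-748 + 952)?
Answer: 88193/51 ≈ 1729.3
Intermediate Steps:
v = -343/51 (v = -1372/204 = -1372*1/204 = -343/51 ≈ -6.7255)
434*4 + v = 434*4 - 343/51 = 1736 - 343/51 = 88193/51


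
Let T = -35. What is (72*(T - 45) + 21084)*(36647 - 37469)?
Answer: -12596328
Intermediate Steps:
(72*(T - 45) + 21084)*(36647 - 37469) = (72*(-35 - 45) + 21084)*(36647 - 37469) = (72*(-80) + 21084)*(-822) = (-5760 + 21084)*(-822) = 15324*(-822) = -12596328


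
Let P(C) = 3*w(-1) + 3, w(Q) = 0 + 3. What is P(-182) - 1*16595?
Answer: -16583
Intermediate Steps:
w(Q) = 3
P(C) = 12 (P(C) = 3*3 + 3 = 9 + 3 = 12)
P(-182) - 1*16595 = 12 - 1*16595 = 12 - 16595 = -16583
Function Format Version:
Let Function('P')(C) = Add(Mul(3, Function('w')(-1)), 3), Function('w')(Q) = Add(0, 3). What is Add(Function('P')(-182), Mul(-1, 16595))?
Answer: -16583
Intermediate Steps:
Function('w')(Q) = 3
Function('P')(C) = 12 (Function('P')(C) = Add(Mul(3, 3), 3) = Add(9, 3) = 12)
Add(Function('P')(-182), Mul(-1, 16595)) = Add(12, Mul(-1, 16595)) = Add(12, -16595) = -16583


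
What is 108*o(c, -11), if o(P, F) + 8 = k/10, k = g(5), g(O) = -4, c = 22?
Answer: -4536/5 ≈ -907.20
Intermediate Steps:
k = -4
o(P, F) = -42/5 (o(P, F) = -8 - 4/10 = -8 - 4*1/10 = -8 - 2/5 = -42/5)
108*o(c, -11) = 108*(-42/5) = -4536/5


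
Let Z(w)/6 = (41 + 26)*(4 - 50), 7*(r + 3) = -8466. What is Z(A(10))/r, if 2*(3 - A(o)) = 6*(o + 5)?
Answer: 1876/123 ≈ 15.252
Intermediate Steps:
r = -8487/7 (r = -3 + (⅐)*(-8466) = -3 - 8466/7 = -8487/7 ≈ -1212.4)
A(o) = -12 - 3*o (A(o) = 3 - 3*(o + 5) = 3 - 3*(5 + o) = 3 - (30 + 6*o)/2 = 3 + (-15 - 3*o) = -12 - 3*o)
Z(w) = -18492 (Z(w) = 6*((41 + 26)*(4 - 50)) = 6*(67*(-46)) = 6*(-3082) = -18492)
Z(A(10))/r = -18492/(-8487/7) = -18492*(-7/8487) = 1876/123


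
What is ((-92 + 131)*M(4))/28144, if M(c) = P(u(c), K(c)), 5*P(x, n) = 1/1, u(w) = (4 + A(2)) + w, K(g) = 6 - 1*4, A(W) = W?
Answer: 39/140720 ≈ 0.00027715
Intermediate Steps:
K(g) = 2 (K(g) = 6 - 4 = 2)
u(w) = 6 + w (u(w) = (4 + 2) + w = 6 + w)
P(x, n) = 1/5 (P(x, n) = (1/5)/1 = (1/5)*1 = 1/5)
M(c) = 1/5
((-92 + 131)*M(4))/28144 = ((-92 + 131)*(1/5))/28144 = (39*(1/5))*(1/28144) = (39/5)*(1/28144) = 39/140720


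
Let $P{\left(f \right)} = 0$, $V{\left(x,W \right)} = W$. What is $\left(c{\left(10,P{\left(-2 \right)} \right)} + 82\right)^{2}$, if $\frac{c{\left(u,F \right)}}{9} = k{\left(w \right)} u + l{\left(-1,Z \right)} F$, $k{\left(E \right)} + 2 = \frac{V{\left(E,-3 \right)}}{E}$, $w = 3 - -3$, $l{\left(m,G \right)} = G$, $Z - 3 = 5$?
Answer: $20449$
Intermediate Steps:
$Z = 8$ ($Z = 3 + 5 = 8$)
$w = 6$ ($w = 3 + 3 = 6$)
$k{\left(E \right)} = -2 - \frac{3}{E}$
$c{\left(u,F \right)} = 72 F - \frac{45 u}{2}$ ($c{\left(u,F \right)} = 9 \left(\left(-2 - \frac{3}{6}\right) u + 8 F\right) = 9 \left(\left(-2 - \frac{1}{2}\right) u + 8 F\right) = 9 \left(- \frac{5 u}{2} + 8 F\right) = 9 \left(8 F - \frac{5 u}{2}\right) = 72 F - \frac{45 u}{2}$)
$\left(c{\left(10,P{\left(-2 \right)} \right)} + 82\right)^{2} = \left(\left(72 \cdot 0 - 225\right) + 82\right)^{2} = \left(\left(0 - 225\right) + 82\right)^{2} = \left(-225 + 82\right)^{2} = \left(-143\right)^{2} = 20449$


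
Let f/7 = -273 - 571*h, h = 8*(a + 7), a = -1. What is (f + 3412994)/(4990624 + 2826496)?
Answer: 3219227/7817120 ≈ 0.41182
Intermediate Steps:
h = 48 (h = 8*(-1 + 7) = 8*6 = 48)
f = -193767 (f = 7*(-273 - 571*48) = 7*(-273 - 27408) = 7*(-27681) = -193767)
(f + 3412994)/(4990624 + 2826496) = (-193767 + 3412994)/(4990624 + 2826496) = 3219227/7817120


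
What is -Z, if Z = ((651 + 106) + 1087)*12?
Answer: -22128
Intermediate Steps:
Z = 22128 (Z = (757 + 1087)*12 = 1844*12 = 22128)
-Z = -1*22128 = -22128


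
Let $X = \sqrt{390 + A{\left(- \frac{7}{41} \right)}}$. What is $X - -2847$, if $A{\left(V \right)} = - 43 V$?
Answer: $2847 + \frac{\sqrt{667931}}{41} \approx 2866.9$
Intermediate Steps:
$X = \frac{\sqrt{667931}}{41}$ ($X = \sqrt{390 - 43 \left(- \frac{7}{41}\right)} = \sqrt{390 - 43 \left(\left(-7\right) \frac{1}{41}\right)} = \sqrt{390 - - \frac{301}{41}} = \sqrt{390 + \frac{301}{41}} = \sqrt{\frac{16291}{41}} = \frac{\sqrt{667931}}{41} \approx 19.933$)
$X - -2847 = \frac{\sqrt{667931}}{41} - -2847 = \frac{\sqrt{667931}}{41} + 2847 = 2847 + \frac{\sqrt{667931}}{41}$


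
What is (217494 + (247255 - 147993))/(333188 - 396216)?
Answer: -79189/15757 ≈ -5.0256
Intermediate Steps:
(217494 + (247255 - 147993))/(333188 - 396216) = (217494 + 99262)/(-63028) = 316756*(-1/63028) = -79189/15757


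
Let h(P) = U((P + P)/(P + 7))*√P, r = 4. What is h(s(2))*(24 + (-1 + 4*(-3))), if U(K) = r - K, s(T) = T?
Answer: 352*√2/9 ≈ 55.311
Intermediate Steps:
U(K) = 4 - K
h(P) = √P*(4 - 2*P/(7 + P)) (h(P) = (4 - (P + P)/(P + 7))*√P = (4 - 2*P/(7 + P))*√P = √P*(4 - 2*P/(7 + P)))
h(s(2))*(24 + (-1 + 4*(-3))) = (2*√2*(14 + 2)/(7 + 2))*(24 + (-1 + 4*(-3))) = (2*√2*16/9)*(24 + (-1 - 12)) = (2*√2*(⅑)*16)*(24 - 13) = (32*√2/9)*11 = 352*√2/9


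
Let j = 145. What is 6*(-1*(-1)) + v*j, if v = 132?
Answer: 19146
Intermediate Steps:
6*(-1*(-1)) + v*j = 6*(-1*(-1)) + 132*145 = 6*1 + 19140 = 6 + 19140 = 19146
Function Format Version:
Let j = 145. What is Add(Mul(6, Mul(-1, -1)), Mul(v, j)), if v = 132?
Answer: 19146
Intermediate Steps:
Add(Mul(6, Mul(-1, -1)), Mul(v, j)) = Add(Mul(6, Mul(-1, -1)), Mul(132, 145)) = Add(Mul(6, 1), 19140) = Add(6, 19140) = 19146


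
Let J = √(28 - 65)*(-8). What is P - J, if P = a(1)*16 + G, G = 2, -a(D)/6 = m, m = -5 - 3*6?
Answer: 2210 + 8*I*√37 ≈ 2210.0 + 48.662*I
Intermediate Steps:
m = -23 (m = -5 - 18 = -23)
a(D) = 138 (a(D) = -6*(-23) = 138)
J = -8*I*√37 (J = √(-37)*(-8) = (I*√37)*(-8) = -8*I*√37 ≈ -48.662*I)
P = 2210 (P = 138*16 + 2 = 2208 + 2 = 2210)
P - J = 2210 - (-8)*I*√37 = 2210 + 8*I*√37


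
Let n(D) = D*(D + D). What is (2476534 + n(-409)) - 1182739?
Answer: 1628357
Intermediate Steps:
n(D) = 2*D**2 (n(D) = D*(2*D) = 2*D**2)
(2476534 + n(-409)) - 1182739 = (2476534 + 2*(-409)**2) - 1182739 = (2476534 + 2*167281) - 1182739 = (2476534 + 334562) - 1182739 = 2811096 - 1182739 = 1628357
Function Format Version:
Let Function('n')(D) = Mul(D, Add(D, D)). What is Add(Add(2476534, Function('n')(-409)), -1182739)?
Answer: 1628357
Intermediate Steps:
Function('n')(D) = Mul(2, Pow(D, 2)) (Function('n')(D) = Mul(D, Mul(2, D)) = Mul(2, Pow(D, 2)))
Add(Add(2476534, Function('n')(-409)), -1182739) = Add(Add(2476534, Mul(2, Pow(-409, 2))), -1182739) = Add(Add(2476534, Mul(2, 167281)), -1182739) = Add(Add(2476534, 334562), -1182739) = Add(2811096, -1182739) = 1628357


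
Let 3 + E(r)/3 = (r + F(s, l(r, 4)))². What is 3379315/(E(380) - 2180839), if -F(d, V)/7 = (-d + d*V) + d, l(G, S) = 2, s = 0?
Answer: -3379315/1747648 ≈ -1.9336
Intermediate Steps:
F(d, V) = -7*V*d (F(d, V) = -7*((-d + d*V) + d) = -7*((-d + V*d) + d) = -7*V*d)
E(r) = -9 + 3*r² (E(r) = -9 + 3*(r - 7*2*0)² = -9 + 3*(r + 0)² = -9 + 3*r²)
3379315/(E(380) - 2180839) = 3379315/((-9 + 3*380²) - 2180839) = 3379315/((-9 + 3*144400) - 2180839) = 3379315/((-9 + 433200) - 2180839) = 3379315/(433191 - 2180839) = 3379315/(-1747648) = 3379315*(-1/1747648) = -3379315/1747648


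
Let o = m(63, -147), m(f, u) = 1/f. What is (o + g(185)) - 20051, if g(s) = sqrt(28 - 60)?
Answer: -1263212/63 + 4*I*sqrt(2) ≈ -20051.0 + 5.6569*I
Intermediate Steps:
o = 1/63 ≈ 0.015873
g(s) = 4*I*sqrt(2) (g(s) = sqrt(-32) = 4*I*sqrt(2))
(o + g(185)) - 20051 = (1/63 + 4*I*sqrt(2)) - 20051 = -1263212/63 + 4*I*sqrt(2)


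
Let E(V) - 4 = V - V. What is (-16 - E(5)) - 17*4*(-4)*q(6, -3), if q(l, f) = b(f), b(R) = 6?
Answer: 1612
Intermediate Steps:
q(l, f) = 6
E(V) = 4 (E(V) = 4 + (V - V) = 4 + 0 = 4)
(-16 - E(5)) - 17*4*(-4)*q(6, -3) = (-16 - 1*4) - 17*4*(-4)*6 = (-16 - 4) - (-272)*6 = -20 - 17*(-96) = -20 + 1632 = 1612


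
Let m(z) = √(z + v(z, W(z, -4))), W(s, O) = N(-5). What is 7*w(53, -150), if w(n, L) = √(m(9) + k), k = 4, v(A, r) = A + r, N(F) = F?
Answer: 7*√(4 + √13) ≈ 19.305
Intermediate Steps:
W(s, O) = -5
m(z) = √(-5 + 2*z) (m(z) = √(z + (z - 5)) = √(z + (-5 + z)) = √(-5 + 2*z))
w(n, L) = √(4 + √13) (w(n, L) = √(√(-5 + 2*9) + 4) = √(√(-5 + 18) + 4) = √(√13 + 4) = √(4 + √13))
7*w(53, -150) = 7*√(4 + √13)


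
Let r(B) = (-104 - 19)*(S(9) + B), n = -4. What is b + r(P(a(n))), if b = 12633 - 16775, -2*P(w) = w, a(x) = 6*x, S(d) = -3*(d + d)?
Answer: 1024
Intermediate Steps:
S(d) = -6*d
P(w) = -w/2
b = -4142
r(B) = 6642 - 123*B (r(B) = (-104 - 19)*(-6*9 + B) = -123*(-54 + B) = 6642 - 123*B)
b + r(P(a(n))) = -4142 + (6642 - (-123)*6*(-4)/2) = -4142 + (6642 - (-123)*(-24)/2) = -4142 + (6642 - 123*12) = -4142 + (6642 - 1476) = -4142 + 5166 = 1024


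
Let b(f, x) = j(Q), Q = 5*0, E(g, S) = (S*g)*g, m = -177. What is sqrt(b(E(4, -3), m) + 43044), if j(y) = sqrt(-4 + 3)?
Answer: sqrt(43044 + I) ≈ 207.47 + 0.002*I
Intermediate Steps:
E(g, S) = S*g**2
Q = 0
j(y) = I (j(y) = sqrt(-1) = I)
b(f, x) = I
sqrt(b(E(4, -3), m) + 43044) = sqrt(I + 43044) = sqrt(43044 + I)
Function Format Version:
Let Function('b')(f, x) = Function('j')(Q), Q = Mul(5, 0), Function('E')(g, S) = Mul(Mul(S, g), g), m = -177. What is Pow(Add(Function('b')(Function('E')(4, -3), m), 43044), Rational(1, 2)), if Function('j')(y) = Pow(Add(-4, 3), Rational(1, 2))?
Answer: Pow(Add(43044, I), Rational(1, 2)) ≈ Add(207.47, Mul(0.002, I))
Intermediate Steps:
Function('E')(g, S) = Mul(S, Pow(g, 2))
Q = 0
Function('j')(y) = I (Function('j')(y) = Pow(-1, Rational(1, 2)) = I)
Function('b')(f, x) = I
Pow(Add(Function('b')(Function('E')(4, -3), m), 43044), Rational(1, 2)) = Pow(Add(I, 43044), Rational(1, 2)) = Pow(Add(43044, I), Rational(1, 2))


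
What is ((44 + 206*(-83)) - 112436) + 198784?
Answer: 69294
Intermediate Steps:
((44 + 206*(-83)) - 112436) + 198784 = ((44 - 17098) - 112436) + 198784 = (-17054 - 112436) + 198784 = -129490 + 198784 = 69294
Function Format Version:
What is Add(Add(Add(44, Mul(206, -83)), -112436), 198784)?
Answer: 69294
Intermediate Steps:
Add(Add(Add(44, Mul(206, -83)), -112436), 198784) = Add(Add(Add(44, -17098), -112436), 198784) = Add(Add(-17054, -112436), 198784) = Add(-129490, 198784) = 69294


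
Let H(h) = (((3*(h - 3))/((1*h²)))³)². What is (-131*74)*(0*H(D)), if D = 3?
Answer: 0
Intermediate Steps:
H(h) = (-9 + 3*h)⁶/h¹² (H(h) = (((3*(-3 + h))/(h²))³)² = (((-9 + 3*h)/h²)³)² = ((-9 + 3*h)³/h⁶)² = (-9 + 3*h)⁶/h¹²)
(-131*74)*(0*H(D)) = (-131*74)*(0*(729*(-3 + 3)⁶/3¹²)) = -0*729*(1/531441)*0⁶ = -0*729*(1/531441)*0 = -0*0 = -9694*0 = 0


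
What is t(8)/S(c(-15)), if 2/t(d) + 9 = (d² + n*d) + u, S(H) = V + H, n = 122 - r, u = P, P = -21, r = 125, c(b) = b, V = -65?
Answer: -1/400 ≈ -0.0025000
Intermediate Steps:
u = -21
n = -3 (n = 122 - 1*125 = 122 - 125 = -3)
S(H) = -65 + H
t(d) = 2/(-30 + d² - 3*d) (t(d) = 2/(-9 + ((d² - 3*d) - 21)) = 2/(-9 + (-21 + d² - 3*d)) = 2/(-30 + d² - 3*d))
t(8)/S(c(-15)) = (2/(-30 + 8² - 3*8))/(-65 - 15) = (2/(-30 + 64 - 24))/(-80) = (2/10)*(-1/80) = (2*(⅒))*(-1/80) = (⅕)*(-1/80) = -1/400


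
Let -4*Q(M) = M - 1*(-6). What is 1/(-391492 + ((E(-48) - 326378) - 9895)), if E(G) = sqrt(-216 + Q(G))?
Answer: -1455530/1059283790861 - I*sqrt(822)/1059283790861 ≈ -1.3741e-6 - 2.7066e-11*I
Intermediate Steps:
Q(M) = -3/2 - M/4 (Q(M) = -(M - 1*(-6))/4 = -(M + 6)/4 = -(6 + M)/4 = -3/2 - M/4)
E(G) = sqrt(-435/2 - G/4) (E(G) = sqrt(-216 + (-3/2 - G/4)) = sqrt(-435/2 - G/4))
1/(-391492 + ((E(-48) - 326378) - 9895)) = 1/(-391492 + ((sqrt(-870 - 1*(-48))/2 - 326378) - 9895)) = 1/(-391492 + ((sqrt(-870 + 48)/2 - 326378) - 9895)) = 1/(-391492 + ((sqrt(-822)/2 - 326378) - 9895)) = 1/(-391492 + (((I*sqrt(822))/2 - 326378) - 9895)) = 1/(-391492 + ((I*sqrt(822)/2 - 326378) - 9895)) = 1/(-391492 + ((-326378 + I*sqrt(822)/2) - 9895)) = 1/(-391492 + (-336273 + I*sqrt(822)/2)) = 1/(-727765 + I*sqrt(822)/2)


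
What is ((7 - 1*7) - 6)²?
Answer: 36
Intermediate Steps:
((7 - 1*7) - 6)² = ((7 - 7) - 6)² = (0 - 6)² = (-6)² = 36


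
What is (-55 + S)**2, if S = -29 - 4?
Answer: 7744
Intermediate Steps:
S = -33
(-55 + S)**2 = (-55 - 33)**2 = (-88)**2 = 7744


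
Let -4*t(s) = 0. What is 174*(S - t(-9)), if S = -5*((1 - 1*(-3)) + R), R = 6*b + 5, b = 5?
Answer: -33930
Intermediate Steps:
t(s) = 0 (t(s) = -1/4*0 = 0)
R = 35 (R = 6*5 + 5 = 30 + 5 = 35)
S = -195 (S = -5*((1 - 1*(-3)) + 35) = -5*((1 + 3) + 35) = -5*(4 + 35) = -5*39 = -195)
174*(S - t(-9)) = 174*(-195 - 1*0) = 174*(-195 + 0) = 174*(-195) = -33930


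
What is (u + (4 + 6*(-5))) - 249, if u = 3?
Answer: -272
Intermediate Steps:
(u + (4 + 6*(-5))) - 249 = (3 + (4 + 6*(-5))) - 249 = (3 + (4 - 30)) - 249 = (3 - 26) - 249 = -23 - 249 = -272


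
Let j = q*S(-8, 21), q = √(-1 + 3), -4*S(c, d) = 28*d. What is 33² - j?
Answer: 1089 + 147*√2 ≈ 1296.9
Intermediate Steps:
S(c, d) = -7*d
q = √2 ≈ 1.4142
j = -147*√2 (j = √2*(-7*21) = √2*(-147) = -147*√2 ≈ -207.89)
33² - j = 33² - (-147)*√2 = 1089 + 147*√2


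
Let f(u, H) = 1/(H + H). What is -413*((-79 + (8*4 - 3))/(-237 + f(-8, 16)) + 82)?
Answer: -257466678/7583 ≈ -33953.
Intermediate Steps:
f(u, H) = 1/(2*H)
-413*((-79 + (8*4 - 3))/(-237 + f(-8, 16)) + 82) = -413*((-79 + (8*4 - 3))/(-237 + (½)/16) + 82) = -413*((-79 + (32 - 3))/(-237 + (½)*(1/16)) + 82) = -413*((-79 + 29)/(-237 + 1/32) + 82) = -413*(-50/(-7583/32) + 82) = -413*(-50*(-32/7583) + 82) = -413*(1600/7583 + 82) = -413*623406/7583 = -257466678/7583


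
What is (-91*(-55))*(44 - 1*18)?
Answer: 130130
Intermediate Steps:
(-91*(-55))*(44 - 1*18) = 5005*(44 - 18) = 5005*26 = 130130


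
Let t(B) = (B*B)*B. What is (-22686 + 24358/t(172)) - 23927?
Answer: -118593901133/2544224 ≈ -46613.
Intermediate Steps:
t(B) = B³ (t(B) = B²*B = B³)
(-22686 + 24358/t(172)) - 23927 = (-22686 + 24358/(172³)) - 23927 = (-22686 + 24358/5088448) - 23927 = (-22686 + 24358*(1/5088448)) - 23927 = (-22686 + 12179/2544224) - 23927 = -57718253485/2544224 - 23927 = -118593901133/2544224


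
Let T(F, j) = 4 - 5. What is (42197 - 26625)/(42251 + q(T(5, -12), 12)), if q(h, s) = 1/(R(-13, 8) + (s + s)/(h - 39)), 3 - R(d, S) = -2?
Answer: 342584/929527 ≈ 0.36856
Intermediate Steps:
T(F, j) = -1
R(d, S) = 5 (R(d, S) = 3 - 1*(-2) = 3 + 2 = 5)
q(h, s) = 1/(5 + 2*s/(-39 + h)) (q(h, s) = 1/(5 + (s + s)/(h - 39)) = 1/(5 + (2*s)/(-39 + h)) = 1/(5 + 2*s/(-39 + h)))
(42197 - 26625)/(42251 + q(T(5, -12), 12)) = (42197 - 26625)/(42251 + (-39 - 1)/(-195 + 2*12 + 5*(-1))) = 15572/(42251 - 40/(-195 + 24 - 5)) = 15572/(42251 - 40/(-176)) = 15572/(42251 - 1/176*(-40)) = 15572/(42251 + 5/22) = 15572/(929527/22) = 15572*(22/929527) = 342584/929527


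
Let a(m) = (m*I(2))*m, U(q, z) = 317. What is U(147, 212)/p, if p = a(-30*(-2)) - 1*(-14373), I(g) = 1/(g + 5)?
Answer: 2219/104211 ≈ 0.021293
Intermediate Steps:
I(g) = 1/(5 + g)
a(m) = m²/7 (a(m) = (m/(5 + 2))*m = (m/7)*m = m²/7)
p = 104211/7 (p = (-30*(-2))²/7 - 1*(-14373) = (⅐)*60² + 14373 = (⅐)*3600 + 14373 = 3600/7 + 14373 = 104211/7 ≈ 14887.)
U(147, 212)/p = 317/(104211/7) = 317*(7/104211) = 2219/104211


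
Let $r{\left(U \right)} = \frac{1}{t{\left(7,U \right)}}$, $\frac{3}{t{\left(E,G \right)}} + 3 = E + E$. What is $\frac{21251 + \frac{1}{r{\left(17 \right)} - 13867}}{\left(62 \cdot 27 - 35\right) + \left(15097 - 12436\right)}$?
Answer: $\frac{883829087}{178837000} \approx 4.9421$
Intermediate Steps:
$t{\left(E,G \right)} = \frac{3}{-3 + 2 E}$ ($t{\left(E,G \right)} = \frac{3}{-3 + \left(E + E\right)} = \frac{3}{-3 + 2 E}$)
$r{\left(U \right)} = \frac{11}{3}$ ($r{\left(U \right)} = \frac{1}{3 \frac{1}{-3 + 2 \cdot 7}} = \frac{1}{3 \frac{1}{-3 + 14}} = \frac{1}{3 \cdot \frac{1}{11}} = \frac{1}{\frac{3}{11}} = \frac{11}{3}$)
$\frac{21251 + \frac{1}{r{\left(17 \right)} - 13867}}{\left(62 \cdot 27 - 35\right) + \left(15097 - 12436\right)} = \frac{21251 + \frac{1}{\frac{11}{3} - 13867}}{\left(62 \cdot 27 - 35\right) + \left(15097 - 12436\right)} = \frac{21251 + \frac{1}{\frac{11}{3} - 13867}}{\left(1674 - 35\right) + \left(15097 - 12436\right)} = \frac{21251 + \frac{1}{- \frac{41590}{3}}}{1639 + 2661} = \frac{21251 - \frac{3}{41590}}{4300} = \frac{883829087}{41590} \cdot \frac{1}{4300} = \frac{883829087}{178837000}$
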